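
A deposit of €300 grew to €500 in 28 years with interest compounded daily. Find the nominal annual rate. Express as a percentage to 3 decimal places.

The 10220-period growth factor is 500/300 = 1.66667.
r/365 = 1.66667^(1/10220) − 1 ≈ 0.0000499842, so r ≈ 365·0.0000499842 = 1.82442%.

1.824%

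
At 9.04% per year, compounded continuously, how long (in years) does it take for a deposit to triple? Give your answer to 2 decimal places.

12.15 years

e^(0.0904t) = 3, so 0.0904t = ln 3 ≈ 1.0986.
t ≈ 1.0986/0.0904 ≈ 12.1528.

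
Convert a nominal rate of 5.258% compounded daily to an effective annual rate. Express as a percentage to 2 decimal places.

5.40%

EAR = (1 + 5.258%/365)^365 − 1 = (1 + 0.000144055)^365 − 1.
(1 + 0.000144055)^365 ≈ 1.053983, so EAR ≈ 5.39829%.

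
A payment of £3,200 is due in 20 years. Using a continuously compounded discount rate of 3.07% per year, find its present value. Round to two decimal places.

P = A·e^(−rt) = 3,200·e^(−0.614).
e^(−0.614) ≈ 0.5411818066, so P ≈ 1,731.7818.

£1,731.78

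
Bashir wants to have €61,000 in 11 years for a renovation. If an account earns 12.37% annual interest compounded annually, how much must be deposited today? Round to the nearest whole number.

€16,911

Annual rate = 12.37% = 0.1237; 11 periods.
P = 61,000/(1 + 0.1237)^11 ≈ 61,000/3.6070668359 ≈ 16,911.2475.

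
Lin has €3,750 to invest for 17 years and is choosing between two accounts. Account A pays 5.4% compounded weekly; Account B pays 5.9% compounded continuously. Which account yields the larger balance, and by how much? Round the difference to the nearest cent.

Account B, by €837.62

A: (1 + 0.054/52)^884 ≈ 2.503084261, so 3,750 × 2.503084261 ≈ 9,386.5660.
B: e^(0.059·17) = e^1.003 ≈ 2.7264489185, so 3,750 × 2.7264489185 ≈ 10,224.1834.
Difference ≈ 837.6175 in favor of B.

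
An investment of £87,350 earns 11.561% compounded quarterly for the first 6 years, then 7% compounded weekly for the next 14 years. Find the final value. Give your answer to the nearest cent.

Phase 1: 87,350·(1 + 0.0289025)^24 ≈ 173,078.9486.
Phase 2: 173,078.9486·(1 + 0.07/52)^728 ≈ 460,857.4688.

£460,857.47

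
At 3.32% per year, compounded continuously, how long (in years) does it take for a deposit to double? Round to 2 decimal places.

e^(0.0332t) = 2, so 0.0332t = ln 2 ≈ 0.69315.
t ≈ 0.69315/0.0332 ≈ 20.8779.

20.88 years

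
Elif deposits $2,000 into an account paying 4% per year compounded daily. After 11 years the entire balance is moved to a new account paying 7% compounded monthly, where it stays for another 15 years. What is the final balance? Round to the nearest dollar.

Phase 1: 2,000·(1 + 0.04/365)^4015 ≈ 3,105.3396.
Phase 2: 3,105.3396·(1 + 0.07/12)^180 ≈ 8,846.9470.

$8,847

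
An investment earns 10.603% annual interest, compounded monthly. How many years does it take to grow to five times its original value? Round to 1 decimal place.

(1 + 0.00883583)^(12t) = 5.
12t = ln 5 / ln(1 + 0.00883583) ≈ 1.6094/0.00879703 ≈ 182.9525.
t ≈ 15.2460.

15.2 years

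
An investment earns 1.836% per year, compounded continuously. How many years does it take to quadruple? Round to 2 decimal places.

e^(0.01836t) = 4, so 0.01836t = ln 4 ≈ 1.3863.
t ≈ 1.3863/0.01836 ≈ 75.5062.

75.51 years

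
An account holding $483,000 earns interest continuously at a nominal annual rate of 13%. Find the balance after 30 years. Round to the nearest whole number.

A = P·e^(rt) = 483,000·e^(0.13·30) = 483,000·e^3.9.
e^3.9 ≈ 49.40244910553, so A ≈ 23,861,382.9180.

$23,861,383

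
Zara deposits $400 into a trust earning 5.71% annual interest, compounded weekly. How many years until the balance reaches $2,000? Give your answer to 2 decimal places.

28.20 years

(1 + 0.00109808)^(52t) = 2,000/400 = 5.
52t·ln(1 + 0.00109808) = ln(5); 52t = 1.6094/0.00109747 ≈ 1466.4923.
t ≈ 28.2018 years.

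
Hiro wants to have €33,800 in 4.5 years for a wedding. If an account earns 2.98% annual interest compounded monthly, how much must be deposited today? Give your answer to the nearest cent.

Periodic rate = 2.98%/12 = 0.00248333; 54 periods.
P = 33,800/(1 + 0.0298/12)^54 ≈ 33,800/1.1433170926 ≈ 29,563.1022.

€29,563.10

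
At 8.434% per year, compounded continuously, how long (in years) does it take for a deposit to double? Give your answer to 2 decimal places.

8.22 years

e^(0.08434t) = 2, so 0.08434t = ln 2 ≈ 0.69315.
t ≈ 0.69315/0.08434 ≈ 8.2185.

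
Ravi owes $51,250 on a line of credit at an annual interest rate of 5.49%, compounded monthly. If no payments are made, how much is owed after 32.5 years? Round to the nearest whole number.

Growth factor = (1 + 0.004575)^390 ≈ 5.93092942863.
A ≈ 51,250 × 5.93092942863 ≈ 303,960.1332.

$303,960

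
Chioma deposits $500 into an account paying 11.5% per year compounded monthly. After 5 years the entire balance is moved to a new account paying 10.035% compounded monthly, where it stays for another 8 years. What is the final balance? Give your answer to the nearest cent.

$1,971.07

After 5 years at 11.5%: 500 × 1.772271875 ≈ 886.1359.
Then 8 years at 10.035%: 886.1359 × 2.224343664 ≈ 1,971.0709.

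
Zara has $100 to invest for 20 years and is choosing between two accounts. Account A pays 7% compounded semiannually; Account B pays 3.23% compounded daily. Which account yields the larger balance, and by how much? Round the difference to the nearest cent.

Account A, by $205.14

Account A growth factor: (1 + 0.035)^40 ≈ 3.95925972; balance ≈ 395.9260.
Account B growth factor: (1 + 0.0323/365)^7300 ≈ 1.90783944; balance ≈ 190.7839.
Account A is larger by 205.1420.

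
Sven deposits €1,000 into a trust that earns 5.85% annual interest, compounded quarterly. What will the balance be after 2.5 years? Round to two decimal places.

Growth factor = (1 + 0.014625)^10 ≈ 1.156260234.
A ≈ 1,000 × 1.156260234 ≈ 1,156.2602.

€1,156.26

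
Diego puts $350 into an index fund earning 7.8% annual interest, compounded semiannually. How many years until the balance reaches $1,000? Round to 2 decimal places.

We need (1 + 0.039)^(2t) = 2.8571, so 2t = ln 2.8571 / ln 1.039 ≈ 27.4401.
t ≈ 27.4401/2 = 13.7200 years.

13.72 years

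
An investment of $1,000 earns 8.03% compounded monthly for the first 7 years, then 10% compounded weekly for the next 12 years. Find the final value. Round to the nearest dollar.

$5,807

After 7 years at 8.03%: 1,000 × 1.751071095 ≈ 1,751.0711.
Then 12 years at 10%: 1,751.0711 × 3.316293127 ≈ 5,807.0650.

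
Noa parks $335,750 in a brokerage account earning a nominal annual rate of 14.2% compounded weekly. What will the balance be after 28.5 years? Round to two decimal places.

$19,107,785.77

Periodic rate = 14.2%/52 = 0.00273077; periods = 52·28.5 = 1482.
A = 335,750·(1 + 0.142/52)^1482 ≈ 335,750·56.910754342336 ≈ 19,107,785.7704.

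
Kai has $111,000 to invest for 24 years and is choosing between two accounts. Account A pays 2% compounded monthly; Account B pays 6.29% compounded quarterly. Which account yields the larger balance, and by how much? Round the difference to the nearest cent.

Account B, by $317,088.34

Account A growth factor: (1 + 0.02/12)^288 ≈ 1.61542881877; balance ≈ 179,312.5989.
Account B growth factor: (1 + 0.015725)^96 ≈ 4.47208055924; balance ≈ 496,400.9421.
Account B is larger by 317,088.3432.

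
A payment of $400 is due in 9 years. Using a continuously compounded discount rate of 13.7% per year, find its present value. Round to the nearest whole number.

$117

P = A·e^(−rt) = 400·e^(−1.233).
e^(−1.233) ≈ 0.291417014, so P ≈ 116.5668.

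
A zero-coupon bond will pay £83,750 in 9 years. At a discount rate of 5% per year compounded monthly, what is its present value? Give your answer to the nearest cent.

£53,451.31

Growth factor = (1 + 0.05/12)^108 ≈ 1.5668466494.
P = 83,750/1.5668466494 ≈ 53,451.3062.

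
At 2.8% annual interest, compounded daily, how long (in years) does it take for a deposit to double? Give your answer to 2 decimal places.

24.76 years

(1 + 0.0000767123)^(365t) = 2.
365t = ln 2 / ln(1 + 0.0000767123) ≈ 0.69315/7.67094e-05 ≈ 9036.0152.
t ≈ 24.7562.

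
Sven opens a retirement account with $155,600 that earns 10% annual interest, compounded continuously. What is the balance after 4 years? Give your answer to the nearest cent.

A = P·e^(rt) = 155,600·e^(0.1·4) = 155,600·e^0.4.
e^0.4 ≈ 1.49182469764, so A ≈ 232,127.9230.

$232,127.92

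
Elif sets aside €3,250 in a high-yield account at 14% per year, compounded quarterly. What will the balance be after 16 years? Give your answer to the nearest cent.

€29,380.94

Growth factor = (1 + 0.035)^64 ≈ 9.0402905096.
A ≈ 3,250 × 9.0402905096 ≈ 29,380.9442.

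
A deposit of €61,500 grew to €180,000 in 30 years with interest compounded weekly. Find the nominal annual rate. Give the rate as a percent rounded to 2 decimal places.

3.58%

(1 + r/52)^1560 = 180,000/61,500 = 2.92683.
1 + r/52 = 2.92683^(1/1560) ≈ 1.000689, so r/52 ≈ 0.000688647.
r ≈ 52·0.000688647 = 3.58096%.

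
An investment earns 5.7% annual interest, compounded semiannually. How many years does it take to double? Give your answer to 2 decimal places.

(1 + 0.0285)^(2t) = 2.
2t = ln 2 / ln(1 + 0.0285) ≈ 0.69315/0.0281014 ≈ 24.6659.
t ≈ 12.3330.

12.33 years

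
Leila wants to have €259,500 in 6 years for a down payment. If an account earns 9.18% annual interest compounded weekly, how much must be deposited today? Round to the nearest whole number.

€149,671

Growth factor = (1 + 0.0918/52)^312 ≈ 1.73379801146.
P = 259,500/1.73379801146 ≈ 149,671.4140.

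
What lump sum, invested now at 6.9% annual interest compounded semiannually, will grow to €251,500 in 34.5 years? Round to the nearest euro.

Growth factor = (1 + 0.0345)^69 ≈ 10.3849439078.
P = 251,500/10.3849439078 ≈ 24,217.7524.

€24,218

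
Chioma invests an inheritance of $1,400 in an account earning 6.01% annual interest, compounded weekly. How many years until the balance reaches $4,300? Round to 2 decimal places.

18.68 years

We need (1 + 0.00115577)^(52t) = 3.0714, so 52t = ln 3.0714 / ln 1.001156 ≈ 971.4665.
t ≈ 971.4665/52 = 18.6820 years.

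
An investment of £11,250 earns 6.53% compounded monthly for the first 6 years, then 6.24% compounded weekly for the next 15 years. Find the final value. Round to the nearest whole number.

After 6 years at 6.53%: 11,250 × 1.4780709554 ≈ 16,628.2982.
Then 15 years at 6.24%: 16,628.2982 × 2.5483315448 ≈ 42,374.4170.

£42,374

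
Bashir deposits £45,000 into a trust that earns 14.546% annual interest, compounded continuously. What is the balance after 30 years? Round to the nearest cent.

£3,534,978.48

A = P·e^(rt) = 45,000·e^(0.14546·30) = 45,000·e^4.3638.
e^4.3638 ≈ 78.55507726677, so A ≈ 3,534,978.4770.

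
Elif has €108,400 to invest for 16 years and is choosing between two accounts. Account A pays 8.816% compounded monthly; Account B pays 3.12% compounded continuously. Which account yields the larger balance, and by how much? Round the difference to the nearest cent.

Account A growth factor: (1 + 0.08816/12)^192 ≈ 4.07717269603; balance ≈ 441,965.5202.
Account B growth factor: e^(0.0312·16) = e^0.4992 ≈ 1.64740282113; balance ≈ 178,578.4658.
Account A is larger by 263,387.0544.

Account A, by €263,387.05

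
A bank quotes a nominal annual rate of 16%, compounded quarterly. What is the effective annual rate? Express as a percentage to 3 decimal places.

One year is 4 periods at 0.04 each: (1 + 0.04)^4 ≈ 1.169859.
EAR = 1.169859 − 1 ≈ 16.98586%.

16.986%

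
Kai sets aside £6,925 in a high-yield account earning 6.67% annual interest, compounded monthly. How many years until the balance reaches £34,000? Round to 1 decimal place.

23.9 years

(1 + 0.00555833)^(12t) = 34,000/6,925 = 4.9097.
12t·ln(1 + 0.00555833) = ln(4.9097); 12t = 1.5912/0.00554294 ≈ 287.0718.
t ≈ 23.9226 years.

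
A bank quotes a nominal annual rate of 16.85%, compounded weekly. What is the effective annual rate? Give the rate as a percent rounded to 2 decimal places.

EAR = (1 + 16.85%/52)^52 − 1 = (1 + 0.00324038)^52 − 1.
(1 + 0.00324038)^52 ≈ 1.183206, so EAR ≈ 18.32059%.

18.32%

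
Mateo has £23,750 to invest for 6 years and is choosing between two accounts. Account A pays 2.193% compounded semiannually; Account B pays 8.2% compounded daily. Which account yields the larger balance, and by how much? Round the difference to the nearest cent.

Account A growth factor: (1 + 0.010965)^12 ≈ 1.1398125773; balance ≈ 27,070.5487.
Account B growth factor: (1 + 0.082/365)^2190 ≈ 1.6354937434; balance ≈ 38,842.9764.
Account B is larger by 11,772.4277.

Account B, by £11,772.43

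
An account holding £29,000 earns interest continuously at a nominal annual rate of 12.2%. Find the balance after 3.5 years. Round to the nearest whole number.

£44,447

A = P·e^(rt) = 29,000·e^(0.122·3.5) = 29,000·e^0.427.
e^0.427 ≈ 1.5326526617, so A ≈ 44,446.9272.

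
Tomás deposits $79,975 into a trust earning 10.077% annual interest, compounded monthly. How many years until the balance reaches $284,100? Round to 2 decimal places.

We need (1 + 0.0083975)^(12t) = 3.5524, so 12t = ln 3.5524 / ln 1.008398 ≈ 151.5841.
t ≈ 151.5841/12 = 12.6320 years.

12.63 years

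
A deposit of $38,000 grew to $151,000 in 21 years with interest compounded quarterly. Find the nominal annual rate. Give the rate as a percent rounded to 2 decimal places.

6.62%

(1 + r/4)^84 = 151,000/38,000 = 3.97368.
1 + r/4 = 3.97368^(1/84) ≈ 1.016561, so r/4 ≈ 0.0165606.
r ≈ 4·0.0165606 = 6.62422%.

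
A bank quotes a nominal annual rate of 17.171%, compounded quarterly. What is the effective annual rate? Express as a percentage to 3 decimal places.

18.309%

One year is 4 periods at 0.0429275 each: (1 + 0.0429275)^4 ≈ 1.183086.
EAR = 1.183086 − 1 ≈ 18.30864%.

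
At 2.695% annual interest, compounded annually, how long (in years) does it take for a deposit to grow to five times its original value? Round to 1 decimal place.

(1 + 0.02695)^t = 5.
t = ln 5 / ln(1 + 0.02695) ≈ 1.6094/0.0265932 ≈ 60.5206.

60.5 years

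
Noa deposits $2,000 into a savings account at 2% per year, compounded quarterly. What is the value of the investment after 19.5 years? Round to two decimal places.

$2,951.09

Periodic rate = 2%/4 = 0.005; periods = 4·19.5 = 78.
A = 2,000·(1 + 0.005)^78 ≈ 2,000·1.475546217 ≈ 2,951.0924.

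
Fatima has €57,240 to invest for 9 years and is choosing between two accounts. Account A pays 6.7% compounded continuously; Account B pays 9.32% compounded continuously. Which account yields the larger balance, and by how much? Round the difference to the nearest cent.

Account B, by €27,818.39

A: e^(0.067·9) = e^0.603 ≈ 1.82759336453, so 57,240 × 1.82759336453 ≈ 104,611.4442.
B: e^(0.0932·9) = e^0.8388 ≈ 2.31358900353, so 57,240 × 2.31358900353 ≈ 132,429.8346.
Difference ≈ 27,818.3904 in favor of B.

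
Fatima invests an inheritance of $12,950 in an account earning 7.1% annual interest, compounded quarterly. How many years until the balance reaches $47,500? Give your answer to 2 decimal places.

18.47 years

(1 + 0.01775)^(4t) = 47,500/12,950 = 3.668.
4t·ln(1 + 0.01775) = ln(3.668); 4t = 1.2996/0.0175943 ≈ 73.8667.
t ≈ 18.4667 years.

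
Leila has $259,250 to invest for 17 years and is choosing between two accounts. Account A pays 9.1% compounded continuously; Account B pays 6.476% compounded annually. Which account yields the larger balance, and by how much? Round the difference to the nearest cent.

Account A growth factor: e^(0.091·17) = e^1.547 ≈ 4.697356952473; balance ≈ 1,217,789.7899.
Account B growth factor: (1 + 0.06476)^17 ≈ 2.90589132622; balance ≈ 753,352.3263.
Account A is larger by 464,437.4636.

Account A, by $464,437.46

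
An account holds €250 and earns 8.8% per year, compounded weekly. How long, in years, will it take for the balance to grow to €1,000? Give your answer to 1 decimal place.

15.8 years

(1 + 0.00169231)^(52t) = 1,000/250 = 4.
52t·ln(1 + 0.00169231) = ln(4); 52t = 1.3863/0.00169088 ≈ 819.8669.
t ≈ 15.7667 years.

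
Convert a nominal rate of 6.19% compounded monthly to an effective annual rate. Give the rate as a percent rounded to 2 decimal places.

6.37%

EAR = (1 + 6.19%/12)^12 − 1 = (1 + 0.00515833)^12 − 1.
(1 + 0.00515833)^12 ≈ 1.063687, so EAR ≈ 6.36867%.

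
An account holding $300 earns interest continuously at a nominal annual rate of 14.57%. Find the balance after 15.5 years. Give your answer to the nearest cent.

A = P·e^(rt) = 300·e^(0.1457·15.5) = 300·e^2.25835.
e^2.25835 ≈ 9.567290107, so A ≈ 2,870.1870.

$2,870.19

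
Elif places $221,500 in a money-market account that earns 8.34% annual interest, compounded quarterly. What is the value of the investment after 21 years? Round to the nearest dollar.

Periodic rate = 8.34%/4 = 0.02085; periods = 4·21 = 84.
A = 221,500·(1 + 0.02085)^84 ≈ 221,500·5.659816903042 ≈ 1,253,649.4440.

$1,253,649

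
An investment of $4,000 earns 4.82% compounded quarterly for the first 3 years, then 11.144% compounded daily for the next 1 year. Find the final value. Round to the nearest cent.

$5,162.67

After 3 years at 4.82%: 4,000 × 1.154578937 ≈ 4,618.3157.
Then 1 years at 11.144%: 4,618.3157 × 1.117867655 ≈ 5,162.6658.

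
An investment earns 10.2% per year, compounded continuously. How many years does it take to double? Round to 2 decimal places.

6.80 years

e^(0.102t) = 2, so 0.102t = ln 2 ≈ 0.69315.
t ≈ 0.69315/0.102 ≈ 6.7956.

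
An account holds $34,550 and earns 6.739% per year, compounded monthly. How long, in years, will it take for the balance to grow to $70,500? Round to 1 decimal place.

(1 + 0.00561583)^(12t) = 70,500/34,550 = 2.0405.
12t·ln(1 + 0.00561583) = ln(2.0405); 12t = 0.71321/0.00560012 ≈ 127.3553.
t ≈ 10.6129 years.

10.6 years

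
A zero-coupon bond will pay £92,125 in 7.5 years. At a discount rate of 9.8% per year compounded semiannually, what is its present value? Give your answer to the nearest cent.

Growth factor = (1 + 0.049)^15 ≈ 2.0494263838.
P = 92,125/2.0494263838 ≈ 44,951.6024.

£44,951.60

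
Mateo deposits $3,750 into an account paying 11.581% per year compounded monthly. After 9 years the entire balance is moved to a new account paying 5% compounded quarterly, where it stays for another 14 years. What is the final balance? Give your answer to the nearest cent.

Phase 1: 3,750·(1 + 0.11581/12)^108 ≈ 10,580.8788.
Phase 2: 10,580.8788·(1 + 0.0125)^56 ≈ 21,215.0239.

$21,215.02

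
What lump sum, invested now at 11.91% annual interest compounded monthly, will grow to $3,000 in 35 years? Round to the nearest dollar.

$47

Growth factor = (1 + 0.009925)^420 ≈ 63.30407363.
P = 3,000/63.30407363 ≈ 47.3903.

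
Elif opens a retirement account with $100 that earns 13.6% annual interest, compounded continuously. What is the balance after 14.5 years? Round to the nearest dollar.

A = P·e^(rt) = 100·e^(0.136·14.5) = 100·e^1.972.
e^1.972 ≈ 7.18503219, so A ≈ 718.5032.

$719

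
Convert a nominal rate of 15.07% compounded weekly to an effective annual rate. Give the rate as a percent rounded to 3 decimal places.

EAR = (1 + 15.07%/52)^52 − 1 = (1 + 0.00289808)^52 − 1.
(1 + 0.00289808)^52 ≈ 1.162394, so EAR ≈ 16.23944%.

16.239%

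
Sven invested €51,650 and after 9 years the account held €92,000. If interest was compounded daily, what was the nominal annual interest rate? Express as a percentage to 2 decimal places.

The 3285-period growth factor is 92,000/51,650 = 1.78122.
r/365 = 1.78122^(1/3285) − 1 ≈ 0.000175753, so r ≈ 365·0.000175753 = 6.41499%.

6.41%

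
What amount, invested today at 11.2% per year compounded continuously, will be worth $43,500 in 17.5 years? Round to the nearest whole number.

$6,127

P = A·e^(−rt) = 43,500·e^(−1.96).
e^(−1.96) ≈ 0.14085842092, so P ≈ 6,127.3413.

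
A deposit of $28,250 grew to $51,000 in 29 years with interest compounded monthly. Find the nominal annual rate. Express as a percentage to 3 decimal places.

The 348-period growth factor is 51,000/28,250 = 1.80531.
r/12 = 1.80531^(1/348) − 1 ≈ 0.00169895, so r ≈ 12·0.00169895 = 2.03874%.

2.039%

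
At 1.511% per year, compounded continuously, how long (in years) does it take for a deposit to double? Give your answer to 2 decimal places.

45.87 years

e^(0.01511t) = 2, so 0.01511t = ln 2 ≈ 0.69315.
t ≈ 0.69315/0.01511 ≈ 45.8734.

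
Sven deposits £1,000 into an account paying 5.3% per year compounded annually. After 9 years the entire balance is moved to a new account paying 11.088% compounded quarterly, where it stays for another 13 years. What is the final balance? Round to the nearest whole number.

£6,597

Phase 1: 1,000·(1 + 0.053)^9 ≈ 1,591.6785.
Phase 2: 1,591.6785·(1 + 0.02772)^52 ≈ 6,596.9830.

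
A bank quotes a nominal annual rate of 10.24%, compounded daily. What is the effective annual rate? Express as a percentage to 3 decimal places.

10.781%

One year is 365 periods at 0.000280548 each: (1 + 0.000280548)^365 ≈ 1.107811.
EAR = 1.107811 − 1 ≈ 10.78106%.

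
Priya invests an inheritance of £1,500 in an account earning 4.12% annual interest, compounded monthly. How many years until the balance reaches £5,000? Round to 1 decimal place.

(1 + 0.00343333)^(12t) = 5,000/1,500 = 3.3333.
12t·ln(1 + 0.00343333) = ln(3.3333); 12t = 1.204/0.00342745 ≈ 351.2733.
t ≈ 29.2728 years.

29.3 years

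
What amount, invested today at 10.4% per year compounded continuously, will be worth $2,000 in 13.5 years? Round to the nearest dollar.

$491

P = A·e^(−rt) = 2,000·e^(−1.404).
e^(−1.404) ≈ 0.2456125462, so P ≈ 491.2251.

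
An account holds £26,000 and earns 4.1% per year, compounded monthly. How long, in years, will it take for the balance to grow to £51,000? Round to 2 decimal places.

16.46 years

(1 + 0.00341667)^(12t) = 51,000/26,000 = 1.9615.
12t·ln(1 + 0.00341667) = ln(1.9615); 12t = 0.67373/0.00341084 ≈ 197.5257.
t ≈ 16.4605 years.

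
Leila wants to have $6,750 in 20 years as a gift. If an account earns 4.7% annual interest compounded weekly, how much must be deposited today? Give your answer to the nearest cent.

$2,637.86

Periodic rate = 4.7%/52 = 0.000903846; 1040 periods.
P = 6,750/(1 + 0.047/52)^1040 ≈ 6,750/2.558894804 ≈ 2,637.8576.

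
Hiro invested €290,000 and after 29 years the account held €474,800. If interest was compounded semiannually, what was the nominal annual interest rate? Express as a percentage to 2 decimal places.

1.71%

(1 + r/2)^58 = 474,800/290,000 = 1.63724.
1 + r/2 = 1.63724^(1/58) ≈ 1.008536, so r/2 ≈ 0.00853645.
r ≈ 2·0.00853645 = 1.70729%.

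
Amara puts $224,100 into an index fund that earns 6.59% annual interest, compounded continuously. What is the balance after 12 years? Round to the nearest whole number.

$494,176

A = P·e^(rt) = 224,100·e^(0.0659·12) = 224,100·e^0.7908.
e^0.7908 ≈ 2.20515984867, so A ≈ 494,176.3221.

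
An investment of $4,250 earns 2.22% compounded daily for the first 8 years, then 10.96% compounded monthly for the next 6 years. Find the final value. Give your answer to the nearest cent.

After 8 years at 2.22%: 4,250 × 1.194341036 ≈ 5,075.9494.
Then 6 years at 10.96%: 5,075.9494 × 1.924401713 ≈ 9,768.1657.

$9,768.17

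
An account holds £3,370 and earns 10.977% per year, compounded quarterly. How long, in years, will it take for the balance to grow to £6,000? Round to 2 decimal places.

5.33 years

We need (1 + 0.0274425)^(4t) = 1.7804, so 4t = ln 1.7804 / ln 1.027443 ≈ 21.3073.
t ≈ 21.3073/4 = 5.3268 years.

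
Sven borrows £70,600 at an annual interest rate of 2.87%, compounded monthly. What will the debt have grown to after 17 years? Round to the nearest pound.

Periodic rate = 2.87%/12 = 0.00239167; periods = 12·17 = 204.
A = 70,600·(1 + 0.0287/12)^204 ≈ 70,600·1.62794336929 ≈ 114,932.8019.

£114,933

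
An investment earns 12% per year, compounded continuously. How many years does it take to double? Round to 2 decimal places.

5.78 years

e^(0.12t) = 2, so 0.12t = ln 2 ≈ 0.69315.
t ≈ 0.69315/0.12 ≈ 5.7762.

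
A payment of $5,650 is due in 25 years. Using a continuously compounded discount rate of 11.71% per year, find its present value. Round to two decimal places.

P = A·e^(−rt) = 5,650·e^(−2.9275).
e^(−2.9275) ≈ 0.05353069775, so P ≈ 302.4484.

$302.45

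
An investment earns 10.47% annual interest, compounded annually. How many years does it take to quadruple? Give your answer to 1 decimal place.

(1 + 0.1047)^t = 4.
t = ln 4 / ln(1 + 0.1047) ≈ 1.3863/0.0995738 ≈ 13.9223.

13.9 years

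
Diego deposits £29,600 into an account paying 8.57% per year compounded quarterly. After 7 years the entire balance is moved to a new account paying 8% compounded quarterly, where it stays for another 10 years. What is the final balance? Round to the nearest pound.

Phase 1: 29,600·(1 + 0.021425)^28 ≈ 53,588.7026.
Phase 2: 53,588.7026·(1 + 0.02)^40 ≈ 118,325.9808.

£118,326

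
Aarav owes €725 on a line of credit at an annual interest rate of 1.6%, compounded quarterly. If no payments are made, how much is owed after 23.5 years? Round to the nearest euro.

€1,055

Growth factor = (1 + 0.004)^94 ≈ 1.455355207.
A ≈ 725 × 1.455355207 ≈ 1,055.1325.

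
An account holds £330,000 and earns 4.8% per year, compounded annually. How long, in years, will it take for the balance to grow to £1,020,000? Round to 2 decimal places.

We need (1 + 0.048)^t = 3.0909, so t = ln 3.0909 / ln 1.048 ≈ 24.0695.

24.07 years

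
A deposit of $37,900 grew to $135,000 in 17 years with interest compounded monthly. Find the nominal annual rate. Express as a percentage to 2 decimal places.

7.50%

The 204-period growth factor is 135,000/37,900 = 3.56201.
r/12 = 3.56201^(1/204) − 1 ≈ 0.00624651, so r ≈ 12·0.00624651 = 7.49581%.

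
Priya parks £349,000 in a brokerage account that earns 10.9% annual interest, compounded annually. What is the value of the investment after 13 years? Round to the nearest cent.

Growth factor = (1 + 0.109)^13 ≈ 3.838045331659.
A ≈ 349,000 × 3.838045331659 ≈ 1,339,477.8207.

£1,339,477.82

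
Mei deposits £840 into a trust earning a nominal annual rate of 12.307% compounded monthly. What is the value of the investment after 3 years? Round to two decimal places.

Growth factor = (1 + 0.12307/12)^36 ≈ 1.443873695.
A ≈ 840 × 1.443873695 ≈ 1,212.8539.

£1,212.85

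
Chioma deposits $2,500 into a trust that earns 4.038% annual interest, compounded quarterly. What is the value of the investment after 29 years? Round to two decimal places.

$8,016.00

Growth factor = (1 + 0.010095)^116 ≈ 3.206399822.
A ≈ 2,500 × 3.206399822 ≈ 8,015.9996.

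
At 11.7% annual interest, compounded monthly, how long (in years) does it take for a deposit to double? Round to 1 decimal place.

(1 + 0.00975)^(12t) = 2.
12t = ln 2 / ln(1 + 0.00975) ≈ 0.69315/0.00970278 ≈ 71.4380.
t ≈ 5.9532.

6.0 years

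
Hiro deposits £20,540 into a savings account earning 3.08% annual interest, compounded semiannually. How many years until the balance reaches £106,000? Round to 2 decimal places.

We need (1 + 0.0154)^(2t) = 5.1607, so 2t = ln 5.1607 / ln 1.0154 ≈ 107.3811.
t ≈ 107.3811/2 = 53.6905 years.

53.69 years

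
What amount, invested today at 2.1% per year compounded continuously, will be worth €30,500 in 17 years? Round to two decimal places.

€21,343.06

P = A·e^(−rt) = 30,500·e^(−0.357).
e^(−0.357) ≈ 0.69977249773, so P ≈ 21,343.0612.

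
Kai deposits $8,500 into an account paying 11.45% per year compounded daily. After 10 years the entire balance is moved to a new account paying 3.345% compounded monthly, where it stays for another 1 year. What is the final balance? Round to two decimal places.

After 10 years at 11.45%: 8,500 × 3.1418771667 ≈ 26,705.9559.
Then 1 years at 3.345%: 26,705.9559 × 1.0339676254 ≈ 27,613.0938.

$27,613.09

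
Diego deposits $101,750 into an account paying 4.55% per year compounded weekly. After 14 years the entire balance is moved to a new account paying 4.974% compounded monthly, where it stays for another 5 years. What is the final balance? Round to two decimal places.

$246,515.85

Phase 1: 101,750·(1 + 0.000875)^728 ≈ 192,335.3185.
Phase 2: 192,335.3185·(1 + 0.004145)^60 ≈ 246,515.8492.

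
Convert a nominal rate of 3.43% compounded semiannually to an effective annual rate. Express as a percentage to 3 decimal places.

EAR = (1 + 3.43%/2)^2 − 1 = (1 + 0.01715)^2 − 1.
(1 + 0.01715)^2 ≈ 1.034594, so EAR ≈ 3.45941%.

3.459%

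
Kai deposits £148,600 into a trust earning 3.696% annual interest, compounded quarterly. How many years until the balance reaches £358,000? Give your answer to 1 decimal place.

23.9 years

We need (1 + 0.00924)^(4t) = 2.4092, so 4t = ln 2.4092 / ln 1.00924 ≈ 95.5986.
t ≈ 95.5986/4 = 23.8996 years.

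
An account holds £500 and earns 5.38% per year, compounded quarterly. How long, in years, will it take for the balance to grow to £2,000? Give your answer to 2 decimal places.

25.94 years

(1 + 0.01345)^(4t) = 2,000/500 = 4.
4t·ln(1 + 0.01345) = ln(4); 4t = 1.3863/0.0133604 ≈ 103.7618.
t ≈ 25.9405 years.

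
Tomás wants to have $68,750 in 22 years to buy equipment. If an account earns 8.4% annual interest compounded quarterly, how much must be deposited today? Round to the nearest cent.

Growth factor = (1 + 0.021)^88 ≈ 6.2268055474.
P = 68,750/6.2268055474 ≈ 11,040.9743.

$11,040.97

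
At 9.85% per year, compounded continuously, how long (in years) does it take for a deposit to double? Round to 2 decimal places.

e^(0.0985t) = 2, so 0.0985t = ln 2 ≈ 0.69315.
t ≈ 0.69315/0.0985 ≈ 7.0370.

7.04 years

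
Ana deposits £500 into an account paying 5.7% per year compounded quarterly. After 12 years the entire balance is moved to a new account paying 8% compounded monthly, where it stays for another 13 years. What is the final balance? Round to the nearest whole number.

Phase 1: 500·(1 + 0.01425)^48 ≈ 986.1223.
Phase 2: 986.1223·(1 + 0.08/12)^156 ≈ 2,780.3416.

£2,780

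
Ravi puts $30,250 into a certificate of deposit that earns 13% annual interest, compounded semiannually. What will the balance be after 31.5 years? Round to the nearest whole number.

$1,598,640

Periodic rate = 13%/2 = 0.065; periods = 2·31.5 = 63.
A = 30,250·(1 + 0.065)^63 ≈ 30,250·52.84760250627 ≈ 1,598,639.9758.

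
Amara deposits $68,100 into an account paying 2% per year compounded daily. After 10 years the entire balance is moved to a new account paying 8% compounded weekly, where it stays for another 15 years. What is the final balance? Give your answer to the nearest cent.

$275,903.07

After 10 years at 2%: 68,100 × 1.22139606581 ≈ 83,177.0721.
Then 15 years at 8%: 83,177.0721 × 3.31705675026 ≈ 275,903.0684.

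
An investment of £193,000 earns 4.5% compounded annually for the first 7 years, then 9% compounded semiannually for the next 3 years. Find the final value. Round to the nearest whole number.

After 7 years at 4.5%: 193,000 × 1.36086183047 ≈ 262,646.3333.
Then 3 years at 9%: 262,646.3333 × 1.30226012485 ≈ 342,033.8468.

£342,034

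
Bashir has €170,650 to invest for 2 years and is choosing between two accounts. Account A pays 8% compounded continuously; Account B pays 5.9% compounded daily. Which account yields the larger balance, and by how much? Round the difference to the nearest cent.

Account A, by €8,238.55

A: e^(0.08·2) = e^0.16 ≈ 1.17351087099, so 170,650 × 1.17351087099 ≈ 200,259.6301.
B: (1 + 0.059/365)^730 ≈ 1.12523338114, so 170,650 × 1.12523338114 ≈ 192,021.0765.
Difference ≈ 8,238.5536 in favor of A.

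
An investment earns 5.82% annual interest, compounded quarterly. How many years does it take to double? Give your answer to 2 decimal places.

(1 + 0.01455)^(4t) = 2.
4t = ln 2 / ln(1 + 0.01455) ≈ 0.69315/0.0144452 ≈ 47.9847.
t ≈ 11.9962.

12.00 years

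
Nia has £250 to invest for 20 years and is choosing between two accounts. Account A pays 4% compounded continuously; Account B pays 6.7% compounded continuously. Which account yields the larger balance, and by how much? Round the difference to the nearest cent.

Account B, by £398.38

Account A growth factor: e^(0.04·20) = e^0.8 ≈ 2.22554093; balance ≈ 556.3852.
Account B growth factor: e^(0.067·20) = e^1.34 ≈ 3.81904351; balance ≈ 954.7609.
Account B is larger by 398.3756.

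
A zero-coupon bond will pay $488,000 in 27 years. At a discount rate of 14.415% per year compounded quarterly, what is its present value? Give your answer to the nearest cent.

$10,662.73

Growth factor = (1 + 0.0360375)^108 ≈ 45.7668820442.
P = 488,000/45.7668820442 ≈ 10,662.7320.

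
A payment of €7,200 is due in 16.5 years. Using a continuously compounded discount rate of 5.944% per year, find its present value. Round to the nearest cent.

P = A·e^(−rt) = 7,200·e^(−0.98076).
e^(−0.98076) ≈ 0.3750259708, so P ≈ 2,700.1870.

€2,700.19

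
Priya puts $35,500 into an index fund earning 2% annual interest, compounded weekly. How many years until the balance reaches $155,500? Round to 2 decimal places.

We need (1 + 0.000384615)^(52t) = 4.3803, so 52t = ln 4.3803 / ln 1.000385 ≈ 3841.2324.
t ≈ 3841.2324/52 = 73.8699 years.

73.87 years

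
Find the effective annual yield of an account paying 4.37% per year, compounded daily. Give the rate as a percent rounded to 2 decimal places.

4.47%

EAR = (1 + 4.37%/365)^365 − 1 = (1 + 0.000119726)^365 − 1.
(1 + 0.000119726)^365 ≈ 1.044666, so EAR ≈ 4.46662%.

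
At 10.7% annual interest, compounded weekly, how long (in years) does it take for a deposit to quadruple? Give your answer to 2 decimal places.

(1 + 0.00205769)^(52t) = 4.
52t = ln 4 / ln(1 + 0.00205769) ≈ 1.3863/0.00205558 ≈ 674.4061.
t ≈ 12.9693.

12.97 years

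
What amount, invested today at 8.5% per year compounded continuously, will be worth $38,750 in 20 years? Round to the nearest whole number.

P = A·e^(−rt) = 38,750·e^(−1.7).
e^(−1.7) ≈ 0.18268352405, so P ≈ 7,078.9866.

$7,079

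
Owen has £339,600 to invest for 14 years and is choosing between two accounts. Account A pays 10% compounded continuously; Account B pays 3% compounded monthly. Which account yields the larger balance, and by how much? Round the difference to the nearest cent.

Account A growth factor: e^(0.1·14) = e^1.4 ≈ 4.055199966845; balance ≈ 1,377,145.9087.
Account B growth factor: (1 + 0.0025)^168 ≈ 1.52116406404; balance ≈ 516,587.3161.
Account A is larger by 860,558.5926.

Account A, by £860,558.59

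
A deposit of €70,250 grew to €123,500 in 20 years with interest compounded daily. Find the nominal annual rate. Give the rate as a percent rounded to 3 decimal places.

The 7300-period growth factor is 123,500/70,250 = 1.75801.
r/365 = 1.75801^(1/7300) − 1 ≈ 0.000077288, so r ≈ 365·0.000077288 = 2.82101%.

2.821%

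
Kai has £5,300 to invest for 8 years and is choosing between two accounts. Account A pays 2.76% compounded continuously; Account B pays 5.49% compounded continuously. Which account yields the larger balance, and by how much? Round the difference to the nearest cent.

Account A growth factor: e^(0.0276·8) = e^0.2208 ≈ 1.247073991; balance ≈ 6,609.4922.
Account B growth factor: e^(0.0549·8) = e^0.4392 ≈ 1.551465549; balance ≈ 8,222.7674.
Account B is larger by 1,613.2753.

Account B, by £1,613.28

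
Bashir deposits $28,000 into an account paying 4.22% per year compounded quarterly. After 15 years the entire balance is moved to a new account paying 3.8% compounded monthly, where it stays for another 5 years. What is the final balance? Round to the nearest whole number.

After 15 years at 4.22%: 28,000 × 1.8770177714 ≈ 52,556.4976.
Then 5 years at 3.8%: 52,556.4976 × 1.2088866357 ≈ 63,534.8476.

$63,535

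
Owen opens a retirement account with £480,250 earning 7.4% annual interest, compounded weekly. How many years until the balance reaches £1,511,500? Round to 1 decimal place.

We need (1 + 0.00142308)^(52t) = 3.1473, so 52t = ln 3.1473 / ln 1.001423 ≈ 806.2576.
t ≈ 806.2576/52 = 15.5050 years.

15.5 years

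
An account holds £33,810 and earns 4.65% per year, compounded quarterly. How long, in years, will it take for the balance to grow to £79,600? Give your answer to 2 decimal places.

We need (1 + 0.011625)^(4t) = 2.3543, so 4t = ln 2.3543 / ln 1.011625 ≈ 74.0839.
t ≈ 74.0839/4 = 18.5210 years.

18.52 years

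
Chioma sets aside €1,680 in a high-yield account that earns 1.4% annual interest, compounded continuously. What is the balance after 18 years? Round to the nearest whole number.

A = P·e^(rt) = 1,680·e^(0.014·18) = 1,680·e^0.252.
e^0.252 ≈ 1.286596037, so A ≈ 2,161.4813.

€2,161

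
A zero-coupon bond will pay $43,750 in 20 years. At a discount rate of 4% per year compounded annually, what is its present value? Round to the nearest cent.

Growth factor = (1 + 0.04)^20 ≈ 2.191123143.
P = 43,750/2.191123143 ≈ 19,966.9289.

$19,966.93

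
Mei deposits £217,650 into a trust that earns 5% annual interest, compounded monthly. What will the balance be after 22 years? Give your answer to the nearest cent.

£652,364.17

Growth factor = (1 + 0.05/12)^264 ≈ 2.99730837993.
A ≈ 217,650 × 2.99730837993 ≈ 652,364.1689.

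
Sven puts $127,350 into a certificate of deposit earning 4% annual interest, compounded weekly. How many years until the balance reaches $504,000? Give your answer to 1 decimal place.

We need (1 + 0.000769231)^(52t) = 3.9576, so 52t = ln 3.9576 / ln 1.000769 ≈ 1789.0159.
t ≈ 1789.0159/52 = 34.4042 years.

34.4 years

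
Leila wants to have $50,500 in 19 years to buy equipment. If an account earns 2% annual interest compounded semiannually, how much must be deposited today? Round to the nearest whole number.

$34,600

Growth factor = (1 + 0.01)^38 ≈ 1.4595272361.
P = 50,500/1.4595272361 ≈ 34,600.2450.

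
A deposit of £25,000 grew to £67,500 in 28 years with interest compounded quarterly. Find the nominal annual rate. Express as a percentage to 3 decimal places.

(1 + r/4)^112 = 67,500/25,000 = 2.7.
1 + r/4 = 2.7^(1/112) ≈ 1.008908, so r/4 ≈ 0.00890776.
r ≈ 4·0.00890776 = 3.56310%.

3.563%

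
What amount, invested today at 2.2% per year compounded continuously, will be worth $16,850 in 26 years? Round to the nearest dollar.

$9,510

P = A·e^(−rt) = 16,850·e^(−0.572).
e^(−0.572) ≈ 0.56439551812, so P ≈ 9,510.0645.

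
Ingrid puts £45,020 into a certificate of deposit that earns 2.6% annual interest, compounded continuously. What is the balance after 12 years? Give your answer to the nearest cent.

A = P·e^(rt) = 45,020·e^(0.026·12) = 45,020·e^0.312.
e^0.312 ≈ 1.366154693, so A ≈ 61,504.2843.

£61,504.28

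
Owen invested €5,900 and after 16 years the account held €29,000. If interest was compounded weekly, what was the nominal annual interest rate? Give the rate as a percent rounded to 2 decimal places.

The 832-period growth factor is 29,000/5,900 = 4.91525.
r/52 = 4.91525^(1/832) − 1 ≈ 0.00191571, so r ≈ 52·0.00191571 = 9.96168%.

9.96%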